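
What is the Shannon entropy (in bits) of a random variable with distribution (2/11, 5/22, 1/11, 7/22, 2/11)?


H = -sum(p_i * log2(p_i)). Terms: -(2/11)*log2(2/11) = 0.447169; -(5/22)*log2(5/22) = 0.485796; -(1/11)*log2(1/11) = 0.314494; -(7/22)*log2(7/22) = 0.525661; -(2/11)*log2(2/11) = 0.447169. H = 0.447169 + 0.485796 + 0.314494 + 0.525661 + 0.447169 = 2.2203

2.2203 bits


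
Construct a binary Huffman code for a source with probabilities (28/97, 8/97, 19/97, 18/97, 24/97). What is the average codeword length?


Huffman construction (repeatedly merge the two least-probable nodes; each merge adds 1 bit to every symbol beneath it): 8/97 + 18/97 = 26/97; 19/97 + 24/97 = 43/97; 26/97 + 28/97 = 54/97; 43/97 + 54/97 = 1. Resulting codeword lengths (in the order the probabilities were given): (2, 3, 2, 3, 2). L_avg = sum(p_i * l_i) = 28/97*2 + 8/97*3 + 19/97*2 + 18/97*3 + 24/97*2 = 220/97 = 2.268

2.268 bits


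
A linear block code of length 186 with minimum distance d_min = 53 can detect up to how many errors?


Detection capability = d_min - 1 = 53 - 1 = 52

52 errors


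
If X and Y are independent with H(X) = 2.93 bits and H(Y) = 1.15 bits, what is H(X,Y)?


For independent variables, H(X,Y) = H(X) + H(Y) = 2.93 + 1.15 = 4.08

4.08 bits


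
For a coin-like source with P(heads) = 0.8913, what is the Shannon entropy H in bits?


H = -p*log2(p) - (1-p)*log2(1-p). -0.8913*log2(0.8913) = 0.147971; -0.1087*log2(0.1087) = 0.348011. H = 0.147971 + 0.348011 = 0.496

0.496 bits


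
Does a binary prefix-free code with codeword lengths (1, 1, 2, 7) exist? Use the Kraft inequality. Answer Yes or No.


Kraft sum = sum(2^(-l_i)) = 1.2578, need <= 1. Result: violated (a binary prefix-free code with these lengths cannot exist)

No


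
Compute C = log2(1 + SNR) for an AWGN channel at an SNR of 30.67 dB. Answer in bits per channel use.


SNR_linear = 10^(30.67/10) = 1166.8096; C = log2(1 + SNR_linear) = log2(1 + 1166.8096) = 10.1896

10.1896 bits/channel use


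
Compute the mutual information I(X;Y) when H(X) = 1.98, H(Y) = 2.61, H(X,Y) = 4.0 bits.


I(X;Y) = H(X) + H(Y) - H(X,Y) = 1.98 + 2.61 - 4.0 = 0.59

0.59 bits


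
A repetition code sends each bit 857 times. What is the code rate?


Rate = k/n = 1/857

1/857


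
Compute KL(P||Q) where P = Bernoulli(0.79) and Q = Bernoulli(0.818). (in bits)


KL = p*log2(p/q) + (1-p)*log2((1-p)/(1-q)) = 0.79*log2(0.79/0.818) + 0.21*log2(0.21/0.182) = 0.0037

0.0037 bits


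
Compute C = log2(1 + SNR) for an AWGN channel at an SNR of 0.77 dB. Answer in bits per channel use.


SNR_linear = 10^(0.77/10) = 1.194; C = log2(1 + SNR_linear) = log2(1 + 1.194) = 1.1336

1.1336 bits/channel use


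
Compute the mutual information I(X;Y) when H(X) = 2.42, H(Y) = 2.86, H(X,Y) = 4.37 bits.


I(X;Y) = H(X) + H(Y) - H(X,Y) = 2.42 + 2.86 - 4.37 = 0.91

0.91 bits


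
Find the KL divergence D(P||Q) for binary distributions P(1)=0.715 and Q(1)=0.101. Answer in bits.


KL = p*log2(p/q) + (1-p)*log2((1-p)/(1-q)) = 0.715*log2(0.715/0.101) + 0.285*log2(0.285/0.899) = 1.5465

1.5465 bits


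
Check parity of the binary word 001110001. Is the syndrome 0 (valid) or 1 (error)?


Syndrome = XOR of all bits = 0 XOR 0 XOR 1 XOR 1 XOR 1 XOR 0 XOR 0 XOR 0 XOR 1 = 0

0


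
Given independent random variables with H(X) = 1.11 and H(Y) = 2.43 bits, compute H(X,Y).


For independent variables, H(X,Y) = H(X) + H(Y) = 1.11 + 2.43 = 3.54

3.54 bits


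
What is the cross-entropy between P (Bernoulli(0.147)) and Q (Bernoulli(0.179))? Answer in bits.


H(P,Q) = -p*log2(q) - (1-p)*log2(1-q). -0.147*log2(0.179) = 0.364849; -0.853*log2(0.821) = 0.242718. H(P,Q) = 0.364849 + 0.242718 = 0.6076

0.6076 bits


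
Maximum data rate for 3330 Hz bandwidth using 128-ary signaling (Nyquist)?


Rate = 2 * B * log2(M) = 2 * 3330 * 7.0 = 46620.0

46620.0 bps


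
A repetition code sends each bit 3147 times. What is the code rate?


Rate = k/n = 1/3147

1/3147


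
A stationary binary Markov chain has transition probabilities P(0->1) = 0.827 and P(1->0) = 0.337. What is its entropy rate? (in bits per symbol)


Stationary distribution: pi_0 = p10/(p01+p10) = 0.2895, pi_1 = 0.7105. Entropy rate H' = pi_0*H(p01) + pi_1*H(p10) = 0.2895*0.6645 + 0.7105*0.9219 = 0.8474

0.8474 bits/symbol


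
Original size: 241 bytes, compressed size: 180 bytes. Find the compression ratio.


Ratio = original / compressed = 241 / 180 = 1.3389

1.3389


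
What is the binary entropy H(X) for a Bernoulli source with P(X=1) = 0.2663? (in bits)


H = -p*log2(p) - (1-p)*log2(1-p). -0.2663*log2(0.2663) = 0.508334; -0.7337*log2(0.7337) = 0.327772. H = 0.508334 + 0.327772 = 0.8361

0.8361 bits


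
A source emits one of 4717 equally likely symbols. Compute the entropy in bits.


H = log2(n) = log2(4717) = 12.2037

12.2037 bits


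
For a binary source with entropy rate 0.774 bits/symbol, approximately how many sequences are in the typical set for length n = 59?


log2|A_typical| = nH = 59 * 0.774 = 45.666, so |A_typical| ~ 2^45.666 = 5.583e+13

5.583e+13


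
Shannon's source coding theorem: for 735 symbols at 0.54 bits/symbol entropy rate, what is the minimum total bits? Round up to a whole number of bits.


Minimum bits >= n * H = 735 * 0.54 = 396.9, rounded up to a whole number of bits = 397

397 bits


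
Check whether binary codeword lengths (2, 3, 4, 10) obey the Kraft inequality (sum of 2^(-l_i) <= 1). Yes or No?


Kraft sum = sum(2^(-l_i)) = 0.4385, need <= 1. Result: satisfied (a binary prefix-free code with these lengths exists)

Yes


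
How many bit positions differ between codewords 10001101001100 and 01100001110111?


Count differing positions: ^ ^ ^ . ^ ^ . . ^ ^ ^ . ^ ^ = 10 differences

10


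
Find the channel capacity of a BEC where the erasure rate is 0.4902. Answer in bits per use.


C = 1 - epsilon = 1 - 0.4902 = 0.5098

0.5098 bits


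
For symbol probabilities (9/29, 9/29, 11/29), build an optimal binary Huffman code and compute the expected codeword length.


Huffman construction (repeatedly merge the two least-probable nodes; each merge adds 1 bit to every symbol beneath it): 9/29 + 9/29 = 18/29; 11/29 + 18/29 = 1. Resulting codeword lengths (in the order the probabilities were given): (2, 2, 1). L_avg = sum(p_i * l_i) = 9/29*2 + 9/29*2 + 11/29*1 = 47/29 = 1.6207

1.6207 bits


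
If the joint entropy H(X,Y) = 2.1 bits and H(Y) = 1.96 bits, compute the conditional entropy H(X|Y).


H(X|Y) = H(X,Y) - H(Y) = 2.1 - 1.96 = 0.14

0.14 bits


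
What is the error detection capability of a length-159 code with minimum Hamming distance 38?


Detection capability = d_min - 1 = 38 - 1 = 37

37 errors


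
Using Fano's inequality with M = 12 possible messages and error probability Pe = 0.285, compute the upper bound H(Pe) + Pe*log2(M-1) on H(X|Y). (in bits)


H(Pe) = -Pe*log2(Pe) - (1-Pe)*log2(1-Pe) = -0.285*log2(0.285) - 0.715*log2(0.715) = 0.516125 + 0.346049 = 0.8622. Pe*log2(M-1) = 0.285*log2(11) = 0.985938. Bound = H(Pe) + Pe*log2(M-1) = 0.516125 + 0.346049 + 0.985938 = 1.8481

1.8481 bits


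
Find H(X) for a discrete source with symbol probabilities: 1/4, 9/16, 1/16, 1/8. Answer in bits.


H = -sum(p_i * log2(p_i)). Terms: -(1/4)*log2(1/4) = 0.500000; -(9/16)*log2(9/16) = 0.466917; -(1/16)*log2(1/16) = 0.250000; -(1/8)*log2(1/8) = 0.375000. H = 0.500000 + 0.466917 + 0.250000 + 0.375000 = 1.5919

1.5919 bits


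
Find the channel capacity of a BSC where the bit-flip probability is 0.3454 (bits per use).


H(p) = -p*log2(p) - (1-p)*log2(1-p) = -0.3454*log2(0.3454) - 0.6546*log2(0.6546) = 0.529726 + 0.400166 = 0.9299. C = 1 - H(p) = 1 - 0.9299 = 0.0701

0.0701 bits


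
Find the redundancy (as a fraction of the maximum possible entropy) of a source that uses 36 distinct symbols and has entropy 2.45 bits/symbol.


H_max = log2(K) = log2(36) = 5.1699 bits/symbol. Redundancy = 1 - H/H_max = 1 - 2.45/5.1699 = 1 - 0.4739 = 0.5261

0.5261


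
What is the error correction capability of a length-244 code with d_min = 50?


Correction capability = floor((d-1)/2) = floor((50-1)/2) = 24

24 errors


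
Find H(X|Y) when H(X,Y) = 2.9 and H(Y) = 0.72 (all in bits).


H(X|Y) = H(X,Y) - H(Y) = 2.9 - 0.72 = 2.18

2.18 bits


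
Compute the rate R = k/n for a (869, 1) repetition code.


Rate = k/n = 1/869

1/869


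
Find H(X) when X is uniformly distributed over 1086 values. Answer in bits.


H = log2(n) = log2(1086) = 10.0848

10.0848 bits


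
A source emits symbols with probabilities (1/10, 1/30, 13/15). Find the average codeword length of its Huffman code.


Huffman construction (repeatedly merge the two least-probable nodes; each merge adds 1 bit to every symbol beneath it): 1/30 + 1/10 = 2/15; 2/15 + 13/15 = 1. Resulting codeword lengths (in the order the probabilities were given): (2, 2, 1). L_avg = sum(p_i * l_i) = 1/10*2 + 1/30*2 + 13/15*1 = 17/15 = 1.1333

1.1333 bits


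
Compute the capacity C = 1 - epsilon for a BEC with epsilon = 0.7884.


C = 1 - epsilon = 1 - 0.7884 = 0.2116

0.2116 bits


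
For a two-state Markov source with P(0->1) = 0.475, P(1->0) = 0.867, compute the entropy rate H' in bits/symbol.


Stationary distribution: pi_0 = p10/(p01+p10) = 0.6461, pi_1 = 0.3539. Entropy rate H' = pi_0*H(p01) + pi_1*H(p10) = 0.6461*0.9982 + 0.3539*0.5656 = 0.8451

0.8451 bits/symbol


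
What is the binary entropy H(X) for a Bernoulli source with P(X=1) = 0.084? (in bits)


H = -p*log2(p) - (1-p)*log2(1-p). -0.084*log2(0.084) = 0.300171; -0.916*log2(0.916) = 0.115948. H = 0.300171 + 0.115948 = 0.4161

0.4161 bits


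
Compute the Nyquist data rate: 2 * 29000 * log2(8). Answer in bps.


Rate = 2 * B * log2(M) = 2 * 29000 * 3.0 = 174000.0

174000.0 bps


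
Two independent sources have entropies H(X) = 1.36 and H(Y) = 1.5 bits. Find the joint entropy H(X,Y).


For independent variables, H(X,Y) = H(X) + H(Y) = 1.36 + 1.5 = 2.86

2.86 bits


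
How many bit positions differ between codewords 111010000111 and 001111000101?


Count differing positions: ^ ^ . ^ . ^ . . . . ^ . = 5 differences

5


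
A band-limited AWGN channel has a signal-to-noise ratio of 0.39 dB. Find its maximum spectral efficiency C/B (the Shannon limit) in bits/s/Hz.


SNR_linear = 10^(0.39/10) = 1.094; C/B = log2(1 + SNR_linear) = log2(1 + 1.094) = 1.0662

1.0662 bits/s/Hz


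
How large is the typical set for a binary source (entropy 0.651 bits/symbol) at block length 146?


log2|A_typical| = nH = 146 * 0.651 = 95.046, so |A_typical| ~ 2^95.046 = 4.090e+28

4.090e+28


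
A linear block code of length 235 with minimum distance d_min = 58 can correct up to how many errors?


Correction capability = floor((d-1)/2) = floor((58-1)/2) = 28

28 errors


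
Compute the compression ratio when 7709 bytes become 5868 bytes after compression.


Ratio = original / compressed = 7709 / 5868 = 1.3137

1.3137


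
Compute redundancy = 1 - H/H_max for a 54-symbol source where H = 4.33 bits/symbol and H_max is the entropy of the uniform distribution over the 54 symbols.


H_max = log2(K) = log2(54) = 5.7549 bits/symbol. Redundancy = 1 - H/H_max = 1 - 4.33/5.7549 = 1 - 0.7524 = 0.2476

0.2476


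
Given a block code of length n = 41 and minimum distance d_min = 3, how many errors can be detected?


Detection capability = d_min - 1 = 3 - 1 = 2

2 errors


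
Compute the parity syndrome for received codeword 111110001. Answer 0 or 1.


Syndrome = XOR of all bits = 1 XOR 1 XOR 1 XOR 1 XOR 1 XOR 0 XOR 0 XOR 0 XOR 1 = 0

0


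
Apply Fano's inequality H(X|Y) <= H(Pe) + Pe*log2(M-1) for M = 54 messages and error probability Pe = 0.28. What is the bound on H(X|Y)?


H(Pe) = -Pe*log2(Pe) - (1-Pe)*log2(1-Pe) = -0.28*log2(0.28) - 0.72*log2(0.72) = 0.514220 + 0.341230 = 0.8555. Pe*log2(M-1) = 0.28*log2(53) = 1.603818. Bound = H(Pe) + Pe*log2(M-1) = 0.514220 + 0.341230 + 1.603818 = 2.4593

2.4593 bits


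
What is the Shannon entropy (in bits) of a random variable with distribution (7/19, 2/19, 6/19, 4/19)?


H = -sum(p_i * log2(p_i)). Terms: -(7/19)*log2(7/19) = 0.530737; -(2/19)*log2(2/19) = 0.341887; -(6/19)*log2(6/19) = 0.525147; -(4/19)*log2(4/19) = 0.473248. H = 0.530737 + 0.341887 + 0.525147 + 0.473248 = 1.871

1.871 bits


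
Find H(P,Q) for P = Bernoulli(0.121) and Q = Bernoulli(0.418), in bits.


H(P,Q) = -p*log2(q) - (1-p)*log2(1-q). -0.121*log2(0.418) = 0.152269; -0.879*log2(0.582) = 0.686419. H(P,Q) = 0.152269 + 0.686419 = 0.8387

0.8387 bits


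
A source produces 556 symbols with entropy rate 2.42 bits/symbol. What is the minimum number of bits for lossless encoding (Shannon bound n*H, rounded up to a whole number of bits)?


Minimum bits >= n * H = 556 * 2.42 = 1345.52, rounded up to a whole number of bits = 1346

1346 bits


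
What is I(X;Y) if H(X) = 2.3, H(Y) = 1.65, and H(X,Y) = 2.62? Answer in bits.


I(X;Y) = H(X) + H(Y) - H(X,Y) = 2.3 + 1.65 - 2.62 = 1.33

1.33 bits


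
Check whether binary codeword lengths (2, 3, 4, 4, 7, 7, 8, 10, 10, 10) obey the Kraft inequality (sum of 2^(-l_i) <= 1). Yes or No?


Kraft sum = sum(2^(-l_i)) = 0.5225, need <= 1. Result: satisfied (a binary prefix-free code with these lengths exists)

Yes


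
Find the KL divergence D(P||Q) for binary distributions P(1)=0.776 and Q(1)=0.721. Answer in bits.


KL = p*log2(p/q) + (1-p)*log2((1-p)/(1-q)) = 0.776*log2(0.776/0.721) + 0.224*log2(0.224/0.279) = 0.0113

0.0113 bits


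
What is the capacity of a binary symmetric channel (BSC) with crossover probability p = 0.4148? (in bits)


H(p) = -p*log2(p) - (1-p)*log2(1-p) = -0.4148*log2(0.4148) - 0.5852*log2(0.5852) = 0.526594 + 0.452359 = 0.979. C = 1 - H(p) = 1 - 0.979 = 0.021

0.021 bits


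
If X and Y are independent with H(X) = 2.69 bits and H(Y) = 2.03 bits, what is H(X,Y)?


For independent variables, H(X,Y) = H(X) + H(Y) = 2.69 + 2.03 = 4.72

4.72 bits


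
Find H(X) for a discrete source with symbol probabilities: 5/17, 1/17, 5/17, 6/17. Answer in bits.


H = -sum(p_i * log2(p_i)). Terms: -(5/17)*log2(5/17) = 0.519275; -(1/17)*log2(1/17) = 0.240439; -(5/17)*log2(5/17) = 0.519275; -(6/17)*log2(6/17) = 0.530294. H = 0.519275 + 0.240439 + 0.519275 + 0.530294 = 1.8093

1.8093 bits


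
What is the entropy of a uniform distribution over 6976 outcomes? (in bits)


H = log2(n) = log2(6976) = 12.7682

12.7682 bits


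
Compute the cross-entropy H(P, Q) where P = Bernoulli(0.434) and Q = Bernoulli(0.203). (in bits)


H(P,Q) = -p*log2(q) - (1-p)*log2(1-q). -0.434*log2(0.203) = 0.998395; -0.566*log2(0.797) = 0.185279. H(P,Q) = 0.998395 + 0.185279 = 1.1837

1.1837 bits


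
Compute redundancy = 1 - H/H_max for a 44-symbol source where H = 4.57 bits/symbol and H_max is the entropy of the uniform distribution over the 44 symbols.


H_max = log2(K) = log2(44) = 5.4594 bits/symbol. Redundancy = 1 - H/H_max = 1 - 4.57/5.4594 = 1 - 0.8371 = 0.1629

0.1629


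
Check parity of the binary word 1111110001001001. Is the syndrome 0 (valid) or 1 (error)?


Syndrome = XOR of all bits = 1 XOR 1 XOR 1 XOR 1 XOR 1 XOR 1 XOR 0 XOR 0 XOR 0 XOR 1 XOR 0 XOR 0 XOR 1 XOR 0 XOR 0 XOR 1 = 1

1


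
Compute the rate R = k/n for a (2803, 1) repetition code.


Rate = k/n = 1/2803

1/2803


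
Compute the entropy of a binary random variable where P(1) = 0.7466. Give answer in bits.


H = -p*log2(p) - (1-p)*log2(1-p). -0.7466*log2(0.7466) = 0.314761; -0.2534*log2(0.2534) = 0.501862. H = 0.314761 + 0.501862 = 0.8166

0.8166 bits


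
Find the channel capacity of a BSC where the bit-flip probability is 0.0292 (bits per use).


H(p) = -p*log2(p) - (1-p)*log2(1-p) = -0.0292*log2(0.0292) - 0.9708*log2(0.9708) = 0.148858 + 0.041506 = 0.1904. C = 1 - H(p) = 1 - 0.1904 = 0.8096

0.8096 bits


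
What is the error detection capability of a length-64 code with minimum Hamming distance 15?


Detection capability = d_min - 1 = 15 - 1 = 14

14 errors


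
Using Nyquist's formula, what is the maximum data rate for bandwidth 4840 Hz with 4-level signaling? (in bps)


Rate = 2 * B * log2(M) = 2 * 4840 * 2.0 = 19360.0

19360.0 bps


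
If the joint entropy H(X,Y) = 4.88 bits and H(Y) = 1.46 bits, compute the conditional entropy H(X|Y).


H(X|Y) = H(X,Y) - H(Y) = 4.88 - 1.46 = 3.42

3.42 bits


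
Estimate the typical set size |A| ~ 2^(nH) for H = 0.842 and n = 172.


log2|A_typical| = nH = 172 * 0.842 = 144.824, so |A_typical| ~ 2^144.824 = 3.948e+43

3.948e+43


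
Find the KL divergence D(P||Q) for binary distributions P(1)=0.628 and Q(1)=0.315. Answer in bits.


KL = p*log2(p/q) + (1-p)*log2((1-p)/(1-q)) = 0.628*log2(0.628/0.315) + 0.372*log2(0.372/0.685) = 0.2975

0.2975 bits


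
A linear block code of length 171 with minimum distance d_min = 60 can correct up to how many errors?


Correction capability = floor((d-1)/2) = floor((60-1)/2) = 29

29 errors


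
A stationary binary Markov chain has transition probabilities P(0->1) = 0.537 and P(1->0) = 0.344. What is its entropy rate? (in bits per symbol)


Stationary distribution: pi_0 = p10/(p01+p10) = 0.3905, pi_1 = 0.6095. Entropy rate H' = pi_0*H(p01) + pi_1*H(p10) = 0.3905*0.996 + 0.6095*0.9286 = 0.9549

0.9549 bits/symbol


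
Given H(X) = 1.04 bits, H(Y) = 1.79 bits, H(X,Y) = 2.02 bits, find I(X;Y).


I(X;Y) = H(X) + H(Y) - H(X,Y) = 1.04 + 1.79 - 2.02 = 0.81

0.81 bits


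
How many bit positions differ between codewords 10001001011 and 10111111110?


Count differing positions: . . ^ ^ . ^ ^ . ^ . ^ = 6 differences

6


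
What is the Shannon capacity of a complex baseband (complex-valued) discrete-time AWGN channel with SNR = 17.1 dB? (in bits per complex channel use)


SNR_linear = 10^(17.1/10) = 51.2861; C = log2(1 + SNR_linear) = log2(1 + 51.2861) = 5.7084

5.7084 bits/channel use


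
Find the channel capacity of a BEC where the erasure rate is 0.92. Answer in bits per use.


C = 1 - epsilon = 1 - 0.92 = 0.08

0.08 bits


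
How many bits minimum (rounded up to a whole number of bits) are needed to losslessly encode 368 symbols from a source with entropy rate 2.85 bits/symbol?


Minimum bits >= n * H = 368 * 2.85 = 1048.8, rounded up to a whole number of bits = 1049

1049 bits


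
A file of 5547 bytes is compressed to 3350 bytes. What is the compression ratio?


Ratio = original / compressed = 5547 / 3350 = 1.6558

1.6558


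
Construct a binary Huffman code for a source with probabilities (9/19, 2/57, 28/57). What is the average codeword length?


Huffman construction (repeatedly merge the two least-probable nodes; each merge adds 1 bit to every symbol beneath it): 2/57 + 9/19 = 29/57; 28/57 + 29/57 = 1. Resulting codeword lengths (in the order the probabilities were given): (2, 2, 1). L_avg = sum(p_i * l_i) = 9/19*2 + 2/57*2 + 28/57*1 = 86/57 = 1.5088

1.5088 bits


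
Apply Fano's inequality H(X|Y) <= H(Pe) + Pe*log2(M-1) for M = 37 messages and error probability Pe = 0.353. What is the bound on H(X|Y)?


H(Pe) = -Pe*log2(Pe) - (1-Pe)*log2(1-Pe) = -0.353*log2(0.353) - 0.647*log2(0.647) = 0.530298 + 0.406421 = 0.9367. Pe*log2(M-1) = 0.353*log2(36) = 1.824984. Bound = H(Pe) + Pe*log2(M-1) = 0.530298 + 0.406421 + 1.824984 = 2.7617

2.7617 bits


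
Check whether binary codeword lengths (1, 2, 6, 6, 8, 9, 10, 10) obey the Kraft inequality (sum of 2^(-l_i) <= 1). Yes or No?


Kraft sum = sum(2^(-l_i)) = 0.7891, need <= 1. Result: satisfied (a binary prefix-free code with these lengths exists)

Yes


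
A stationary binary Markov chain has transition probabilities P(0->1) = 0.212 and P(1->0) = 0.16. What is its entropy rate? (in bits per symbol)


Stationary distribution: pi_0 = p10/(p01+p10) = 0.4301, pi_1 = 0.5699. Entropy rate H' = pi_0*H(p01) + pi_1*H(p10) = 0.4301*0.7453 + 0.5699*0.6343 = 0.682

0.682 bits/symbol


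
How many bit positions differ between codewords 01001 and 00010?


Count differing positions: . ^ . ^ ^ = 3 differences

3


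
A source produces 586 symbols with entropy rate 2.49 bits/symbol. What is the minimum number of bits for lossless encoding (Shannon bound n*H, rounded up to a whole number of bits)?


Minimum bits >= n * H = 586 * 2.49 = 1459.14, rounded up to a whole number of bits = 1460

1460 bits


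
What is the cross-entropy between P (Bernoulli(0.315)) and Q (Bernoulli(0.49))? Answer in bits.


H(P,Q) = -p*log2(q) - (1-p)*log2(1-q). -0.315*log2(0.49) = 0.324181; -0.685*log2(0.51) = 0.665430. H(P,Q) = 0.324181 + 0.665430 = 0.9896

0.9896 bits


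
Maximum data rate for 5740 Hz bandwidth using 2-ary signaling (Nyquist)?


Rate = 2 * B * log2(M) = 2 * 5740 * 1.0 = 11480.0

11480.0 bps


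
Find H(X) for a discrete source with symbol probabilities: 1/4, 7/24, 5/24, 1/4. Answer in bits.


H = -sum(p_i * log2(p_i)). Terms: -(1/4)*log2(1/4) = 0.500000; -(7/24)*log2(7/24) = 0.518469; -(5/24)*log2(5/24) = 0.471466; -(1/4)*log2(1/4) = 0.500000. H = 0.500000 + 0.518469 + 0.471466 + 0.500000 = 1.9899

1.9899 bits


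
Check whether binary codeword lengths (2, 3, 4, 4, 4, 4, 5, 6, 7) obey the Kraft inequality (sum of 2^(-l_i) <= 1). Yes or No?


Kraft sum = sum(2^(-l_i)) = 0.6797, need <= 1. Result: satisfied (a binary prefix-free code with these lengths exists)

Yes


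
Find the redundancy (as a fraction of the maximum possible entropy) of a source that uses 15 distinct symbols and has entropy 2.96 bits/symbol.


H_max = log2(K) = log2(15) = 3.9069 bits/symbol. Redundancy = 1 - H/H_max = 1 - 2.96/3.9069 = 1 - 0.7576 = 0.2424

0.2424


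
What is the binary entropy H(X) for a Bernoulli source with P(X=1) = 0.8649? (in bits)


H = -p*log2(p) - (1-p)*log2(1-p). -0.8649*log2(0.8649) = 0.181106; -0.1351*log2(0.1351) = 0.390155. H = 0.181106 + 0.390155 = 0.5713

0.5713 bits


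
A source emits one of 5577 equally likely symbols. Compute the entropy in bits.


H = log2(n) = log2(5577) = 12.4453

12.4453 bits


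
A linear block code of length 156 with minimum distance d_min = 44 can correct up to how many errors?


Correction capability = floor((d-1)/2) = floor((44-1)/2) = 21

21 errors


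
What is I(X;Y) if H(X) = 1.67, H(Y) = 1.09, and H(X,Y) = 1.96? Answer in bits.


I(X;Y) = H(X) + H(Y) - H(X,Y) = 1.67 + 1.09 - 1.96 = 0.8

0.8 bits


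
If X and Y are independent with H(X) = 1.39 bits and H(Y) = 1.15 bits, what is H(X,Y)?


For independent variables, H(X,Y) = H(X) + H(Y) = 1.39 + 1.15 = 2.54

2.54 bits


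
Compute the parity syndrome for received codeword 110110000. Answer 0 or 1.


Syndrome = XOR of all bits = 1 XOR 1 XOR 0 XOR 1 XOR 1 XOR 0 XOR 0 XOR 0 XOR 0 = 0

0


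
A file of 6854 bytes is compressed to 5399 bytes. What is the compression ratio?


Ratio = original / compressed = 6854 / 5399 = 1.2695

1.2695


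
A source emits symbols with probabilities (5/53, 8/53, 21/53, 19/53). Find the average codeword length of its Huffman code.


Huffman construction (repeatedly merge the two least-probable nodes; each merge adds 1 bit to every symbol beneath it): 5/53 + 8/53 = 13/53; 13/53 + 19/53 = 32/53; 21/53 + 32/53 = 1. Resulting codeword lengths (in the order the probabilities were given): (3, 3, 1, 2). L_avg = sum(p_i * l_i) = 5/53*3 + 8/53*3 + 21/53*1 + 19/53*2 = 98/53 = 1.8491

1.8491 bits


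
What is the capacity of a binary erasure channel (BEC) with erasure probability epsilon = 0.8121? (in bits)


C = 1 - epsilon = 1 - 0.8121 = 0.1879

0.1879 bits


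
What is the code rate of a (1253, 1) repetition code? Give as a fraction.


Rate = k/n = 1/1253

1/1253


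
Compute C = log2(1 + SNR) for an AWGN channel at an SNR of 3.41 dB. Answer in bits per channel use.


SNR_linear = 10^(3.41/10) = 2.1928; C = log2(1 + SNR_linear) = log2(1 + 2.1928) = 1.6748

1.6748 bits/channel use


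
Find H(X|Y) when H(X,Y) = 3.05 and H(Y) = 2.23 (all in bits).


H(X|Y) = H(X,Y) - H(Y) = 3.05 - 2.23 = 0.82

0.82 bits


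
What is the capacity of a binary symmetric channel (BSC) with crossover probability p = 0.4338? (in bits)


H(p) = -p*log2(p) - (1-p)*log2(1-p) = -0.4338*log2(0.4338) - 0.5662*log2(0.5662) = 0.522685 + 0.464633 = 0.9873. C = 1 - H(p) = 1 - 0.9873 = 0.0127

0.0127 bits


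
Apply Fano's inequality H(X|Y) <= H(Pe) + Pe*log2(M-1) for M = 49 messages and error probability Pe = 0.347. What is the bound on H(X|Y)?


H(Pe) = -Pe*log2(Pe) - (1-Pe)*log2(1-Pe) = -0.347*log2(0.347) - 0.653*log2(0.653) = 0.529866 + 0.401494 = 0.9314. Pe*log2(M-1) = 0.347*log2(48) = 1.937982. Bound = H(Pe) + Pe*log2(M-1) = 0.529866 + 0.401494 + 1.937982 = 2.8693

2.8693 bits


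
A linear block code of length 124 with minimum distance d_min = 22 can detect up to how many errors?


Detection capability = d_min - 1 = 22 - 1 = 21

21 errors


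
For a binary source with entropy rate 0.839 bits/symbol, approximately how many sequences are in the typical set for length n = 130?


log2|A_typical| = nH = 130 * 0.839 = 109.07, so |A_typical| ~ 2^109.07 = 6.813e+32

6.813e+32


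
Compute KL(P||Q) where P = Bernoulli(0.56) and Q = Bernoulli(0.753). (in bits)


KL = p*log2(p/q) + (1-p)*log2((1-p)/(1-q)) = 0.56*log2(0.56/0.753) + 0.44*log2(0.44/0.247) = 0.1273

0.1273 bits


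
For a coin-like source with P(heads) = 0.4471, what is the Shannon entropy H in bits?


H = -p*log2(p) - (1-p)*log2(1-p). -0.4471*log2(0.4471) = 0.519231; -0.5529*log2(0.5529) = 0.472679. H = 0.519231 + 0.472679 = 0.9919

0.9919 bits


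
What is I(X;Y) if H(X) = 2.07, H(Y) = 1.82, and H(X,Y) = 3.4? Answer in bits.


I(X;Y) = H(X) + H(Y) - H(X,Y) = 2.07 + 1.82 - 3.4 = 0.49

0.49 bits


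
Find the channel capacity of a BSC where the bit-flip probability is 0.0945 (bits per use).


H(p) = -p*log2(p) - (1-p)*log2(1-p) = -0.0945*log2(0.0945) - 0.9055*log2(0.9055) = 0.321635 + 0.129680 = 0.4513. C = 1 - H(p) = 1 - 0.4513 = 0.5487

0.5487 bits


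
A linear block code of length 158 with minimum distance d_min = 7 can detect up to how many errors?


Detection capability = d_min - 1 = 7 - 1 = 6

6 errors


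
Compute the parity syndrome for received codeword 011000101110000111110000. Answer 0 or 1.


Syndrome = XOR of all bits = 0 XOR 1 XOR 1 XOR 0 XOR 0 XOR 0 XOR 1 XOR 0 XOR 1 XOR 1 XOR 1 XOR 0 XOR 0 XOR 0 XOR 0 XOR 1 XOR 1 XOR 1 XOR 1 XOR 1 XOR 0 XOR 0 XOR 0 XOR 0 = 1

1


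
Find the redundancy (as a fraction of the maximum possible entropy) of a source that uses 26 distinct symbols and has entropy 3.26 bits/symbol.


H_max = log2(K) = log2(26) = 4.7004 bits/symbol. Redundancy = 1 - H/H_max = 1 - 3.26/4.7004 = 1 - 0.6936 = 0.3064

0.3064


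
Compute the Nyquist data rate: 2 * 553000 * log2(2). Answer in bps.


Rate = 2 * B * log2(M) = 2 * 553000 * 1.0 = 1106000.0

1106000.0 bps


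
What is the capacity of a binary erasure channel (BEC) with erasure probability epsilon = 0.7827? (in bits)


C = 1 - epsilon = 1 - 0.7827 = 0.2173

0.2173 bits


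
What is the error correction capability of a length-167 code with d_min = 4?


Correction capability = floor((d-1)/2) = floor((4-1)/2) = 1

1 errors


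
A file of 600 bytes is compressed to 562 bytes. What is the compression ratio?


Ratio = original / compressed = 600 / 562 = 1.0676

1.0676


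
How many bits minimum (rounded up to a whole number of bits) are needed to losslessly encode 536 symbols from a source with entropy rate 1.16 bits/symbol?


Minimum bits >= n * H = 536 * 1.16 = 621.76, rounded up to a whole number of bits = 622

622 bits


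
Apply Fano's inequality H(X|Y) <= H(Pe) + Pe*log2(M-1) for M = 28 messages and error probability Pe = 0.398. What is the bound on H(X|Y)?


H(Pe) = -Pe*log2(Pe) - (1-Pe)*log2(1-Pe) = -0.398*log2(0.398) - 0.602*log2(0.602) = 0.529006 + 0.440763 = 0.9698. Pe*log2(M-1) = 0.398*log2(27) = 1.892445. Bound = H(Pe) + Pe*log2(M-1) = 0.529006 + 0.440763 + 1.892445 = 2.8622

2.8622 bits


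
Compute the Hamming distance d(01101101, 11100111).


Count differing positions: ^ . . . ^ . ^ . = 3 differences

3


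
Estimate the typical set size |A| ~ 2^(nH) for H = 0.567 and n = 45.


log2|A_typical| = nH = 45 * 0.567 = 25.515, so |A_typical| ~ 2^25.515 = 4.795e+07

4.795e+07


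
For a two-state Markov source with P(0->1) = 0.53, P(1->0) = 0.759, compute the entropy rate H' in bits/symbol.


Stationary distribution: pi_0 = p10/(p01+p10) = 0.5888, pi_1 = 0.4112. Entropy rate H' = pi_0*H(p01) + pi_1*H(p10) = 0.5888*0.9974 + 0.4112*0.7967 = 0.9149

0.9149 bits/symbol


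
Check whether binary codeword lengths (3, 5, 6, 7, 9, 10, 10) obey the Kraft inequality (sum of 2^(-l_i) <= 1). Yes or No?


Kraft sum = sum(2^(-l_i)) = 0.1836, need <= 1. Result: satisfied (a binary prefix-free code with these lengths exists)

Yes


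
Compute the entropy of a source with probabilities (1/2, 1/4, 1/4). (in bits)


H = -sum(p_i * log2(p_i)). Terms: -(1/2)*log2(1/2) = 0.500000; -(1/4)*log2(1/4) = 0.500000; -(1/4)*log2(1/4) = 0.500000. H = 0.500000 + 0.500000 + 0.500000 = 1.5

1.5 bits


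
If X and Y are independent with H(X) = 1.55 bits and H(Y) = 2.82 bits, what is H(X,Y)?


For independent variables, H(X,Y) = H(X) + H(Y) = 1.55 + 2.82 = 4.37

4.37 bits


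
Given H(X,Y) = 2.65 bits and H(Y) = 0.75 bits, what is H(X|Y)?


H(X|Y) = H(X,Y) - H(Y) = 2.65 - 0.75 = 1.9

1.9 bits


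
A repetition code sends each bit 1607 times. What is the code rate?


Rate = k/n = 1/1607

1/1607


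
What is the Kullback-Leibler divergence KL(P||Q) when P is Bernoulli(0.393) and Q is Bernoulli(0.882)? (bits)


KL = p*log2(p/q) + (1-p)*log2((1-p)/(1-q)) = 0.393*log2(0.393/0.882) + 0.607*log2(0.607/0.118) = 0.976

0.976 bits


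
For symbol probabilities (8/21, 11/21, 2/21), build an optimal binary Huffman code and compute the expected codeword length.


Huffman construction (repeatedly merge the two least-probable nodes; each merge adds 1 bit to every symbol beneath it): 2/21 + 8/21 = 10/21; 10/21 + 11/21 = 1. Resulting codeword lengths (in the order the probabilities were given): (2, 1, 2). L_avg = sum(p_i * l_i) = 8/21*2 + 11/21*1 + 2/21*2 = 31/21 = 1.4762

1.4762 bits


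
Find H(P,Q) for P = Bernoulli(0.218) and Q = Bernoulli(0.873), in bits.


H(P,Q) = -p*log2(q) - (1-p)*log2(1-q). -0.218*log2(0.873) = 0.042716; -0.782*log2(0.127) = 2.328092. H(P,Q) = 0.042716 + 2.328092 = 2.3708

2.3708 bits


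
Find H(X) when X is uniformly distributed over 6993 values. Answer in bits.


H = log2(n) = log2(6993) = 12.7717

12.7717 bits


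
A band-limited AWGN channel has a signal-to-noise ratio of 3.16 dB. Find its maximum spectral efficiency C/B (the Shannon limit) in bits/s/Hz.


SNR_linear = 10^(3.16/10) = 2.0701; C/B = log2(1 + SNR_linear) = log2(1 + 2.0701) = 1.6183

1.6183 bits/s/Hz


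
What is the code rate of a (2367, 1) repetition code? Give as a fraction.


Rate = k/n = 1/2367

1/2367


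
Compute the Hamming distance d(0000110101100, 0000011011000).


Count differing positions: . . . . ^ . ^ ^ ^ . ^ . . = 5 differences

5


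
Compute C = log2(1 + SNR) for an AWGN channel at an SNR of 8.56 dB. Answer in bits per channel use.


SNR_linear = 10^(8.56/10) = 7.1779; C = log2(1 + SNR_linear) = log2(1 + 7.1779) = 3.0317

3.0317 bits/channel use


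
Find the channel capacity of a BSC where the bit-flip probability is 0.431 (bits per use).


H(p) = -p*log2(p) - (1-p)*log2(1-p) = -0.431*log2(0.431) - 0.569*log2(0.569) = 0.523338 + 0.462881 = 0.9862. C = 1 - H(p) = 1 - 0.9862 = 0.0138

0.0138 bits


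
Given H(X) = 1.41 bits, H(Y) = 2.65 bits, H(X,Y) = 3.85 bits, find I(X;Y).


I(X;Y) = H(X) + H(Y) - H(X,Y) = 1.41 + 2.65 - 3.85 = 0.21

0.21 bits


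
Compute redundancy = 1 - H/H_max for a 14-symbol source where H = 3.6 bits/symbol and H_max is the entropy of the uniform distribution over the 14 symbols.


H_max = log2(K) = log2(14) = 3.8074 bits/symbol. Redundancy = 1 - H/H_max = 1 - 3.6/3.8074 = 1 - 0.9455 = 0.0545

0.0545


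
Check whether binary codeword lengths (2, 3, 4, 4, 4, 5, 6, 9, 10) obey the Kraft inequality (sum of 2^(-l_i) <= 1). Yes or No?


Kraft sum = sum(2^(-l_i)) = 0.6123, need <= 1. Result: satisfied (a binary prefix-free code with these lengths exists)

Yes


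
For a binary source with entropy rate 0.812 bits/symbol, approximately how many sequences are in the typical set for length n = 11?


log2|A_typical| = nH = 11 * 0.812 = 8.932, so |A_typical| ~ 2^8.932 = 4.884e+02

4.884e+02


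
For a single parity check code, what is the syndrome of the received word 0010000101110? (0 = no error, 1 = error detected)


Syndrome = XOR of all bits = 0 XOR 0 XOR 1 XOR 0 XOR 0 XOR 0 XOR 0 XOR 1 XOR 0 XOR 1 XOR 1 XOR 1 XOR 0 = 1

1


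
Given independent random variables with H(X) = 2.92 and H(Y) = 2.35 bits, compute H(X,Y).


For independent variables, H(X,Y) = H(X) + H(Y) = 2.92 + 2.35 = 5.27

5.27 bits


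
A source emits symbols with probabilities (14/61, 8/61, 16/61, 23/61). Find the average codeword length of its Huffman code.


Huffman construction (repeatedly merge the two least-probable nodes; each merge adds 1 bit to every symbol beneath it): 8/61 + 14/61 = 22/61; 16/61 + 22/61 = 38/61; 23/61 + 38/61 = 1. Resulting codeword lengths (in the order the probabilities were given): (3, 3, 2, 1). L_avg = sum(p_i * l_i) = 14/61*3 + 8/61*3 + 16/61*2 + 23/61*1 = 121/61 = 1.9836

1.9836 bits


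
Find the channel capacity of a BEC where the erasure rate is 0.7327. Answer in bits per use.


C = 1 - epsilon = 1 - 0.7327 = 0.2673

0.2673 bits


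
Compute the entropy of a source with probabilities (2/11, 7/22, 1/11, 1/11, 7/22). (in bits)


H = -sum(p_i * log2(p_i)). Terms: -(2/11)*log2(2/11) = 0.447169; -(7/22)*log2(7/22) = 0.525661; -(1/11)*log2(1/11) = 0.314494; -(1/11)*log2(1/11) = 0.314494; -(7/22)*log2(7/22) = 0.525661. H = 0.447169 + 0.525661 + 0.314494 + 0.314494 + 0.525661 = 2.1275

2.1275 bits


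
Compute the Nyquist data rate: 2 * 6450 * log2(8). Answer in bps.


Rate = 2 * B * log2(M) = 2 * 6450 * 3.0 = 38700.0

38700.0 bps


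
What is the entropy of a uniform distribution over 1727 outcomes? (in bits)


H = log2(n) = log2(1727) = 10.7541

10.7541 bits


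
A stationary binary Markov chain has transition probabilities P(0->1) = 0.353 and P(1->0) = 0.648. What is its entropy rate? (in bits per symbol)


Stationary distribution: pi_0 = p10/(p01+p10) = 0.6474, pi_1 = 0.3526. Entropy rate H' = pi_0*H(p01) + pi_1*H(p10) = 0.6474*0.9367 + 0.3526*0.9358 = 0.9364

0.9364 bits/symbol


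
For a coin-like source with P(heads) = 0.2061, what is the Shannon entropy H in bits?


H = -p*log2(p) - (1-p)*log2(1-p). -0.2061*log2(0.2061) = 0.469616; -0.7939*log2(0.7939) = 0.264346. H = 0.469616 + 0.264346 = 0.734

0.734 bits


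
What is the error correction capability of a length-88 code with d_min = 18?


Correction capability = floor((d-1)/2) = floor((18-1)/2) = 8

8 errors


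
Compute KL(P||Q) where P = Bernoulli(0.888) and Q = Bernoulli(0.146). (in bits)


KL = p*log2(p/q) + (1-p)*log2((1-p)/(1-q)) = 0.888*log2(0.888/0.146) + 0.112*log2(0.112/0.854) = 1.9846

1.9846 bits


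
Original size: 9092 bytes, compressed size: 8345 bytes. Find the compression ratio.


Ratio = original / compressed = 9092 / 8345 = 1.0895

1.0895


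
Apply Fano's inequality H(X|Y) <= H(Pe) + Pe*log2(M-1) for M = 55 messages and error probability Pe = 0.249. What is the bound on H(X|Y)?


H(Pe) = -Pe*log2(Pe) - (1-Pe)*log2(1-Pe) = -0.249*log2(0.249) - 0.751*log2(0.751) = 0.499440 + 0.310250 = 0.8097. Pe*log2(M-1) = 0.249*log2(54) = 1.432967. Bound = H(Pe) + Pe*log2(M-1) = 0.499440 + 0.310250 + 1.432967 = 2.2427

2.2427 bits


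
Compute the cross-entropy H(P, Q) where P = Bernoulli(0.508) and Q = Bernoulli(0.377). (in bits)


H(P,Q) = -p*log2(q) - (1-p)*log2(1-q). -0.508*log2(0.377) = 0.714941; -0.492*log2(0.623) = 0.335886. H(P,Q) = 0.714941 + 0.335886 = 1.0508

1.0508 bits


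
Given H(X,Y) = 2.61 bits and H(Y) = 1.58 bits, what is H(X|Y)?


H(X|Y) = H(X,Y) - H(Y) = 2.61 - 1.58 = 1.03

1.03 bits


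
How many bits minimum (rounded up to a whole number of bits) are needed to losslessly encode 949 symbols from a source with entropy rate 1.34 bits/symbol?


Minimum bits >= n * H = 949 * 1.34 = 1271.66, rounded up to a whole number of bits = 1272

1272 bits


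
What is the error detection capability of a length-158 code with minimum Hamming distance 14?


Detection capability = d_min - 1 = 14 - 1 = 13

13 errors


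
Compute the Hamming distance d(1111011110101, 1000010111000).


Count differing positions: . ^ ^ ^ . . ^ . . ^ ^ . ^ = 7 differences

7


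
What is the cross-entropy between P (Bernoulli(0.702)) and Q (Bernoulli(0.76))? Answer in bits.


H(P,Q) = -p*log2(q) - (1-p)*log2(1-q). -0.702*log2(0.76) = 0.277942; -0.298*log2(0.24) = 0.613550. H(P,Q) = 0.277942 + 0.613550 = 0.8915

0.8915 bits


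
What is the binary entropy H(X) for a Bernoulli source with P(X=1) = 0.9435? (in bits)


H = -p*log2(p) - (1-p)*log2(1-p). -0.9435*log2(0.9435) = 0.079165; -0.0565*log2(0.0565) = 0.234227. H = 0.079165 + 0.234227 = 0.3134

0.3134 bits


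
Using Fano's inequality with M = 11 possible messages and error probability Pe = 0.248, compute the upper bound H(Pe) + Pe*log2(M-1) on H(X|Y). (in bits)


H(Pe) = -Pe*log2(Pe) - (1-Pe)*log2(1-Pe) = -0.248*log2(0.248) - 0.752*log2(0.752) = 0.498874 + 0.309219 = 0.8081. Pe*log2(M-1) = 0.248*log2(10) = 0.823838. Bound = H(Pe) + Pe*log2(M-1) = 0.498874 + 0.309219 + 0.823838 = 1.6319

1.6319 bits


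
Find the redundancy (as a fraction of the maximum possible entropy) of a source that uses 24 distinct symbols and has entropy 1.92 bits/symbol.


H_max = log2(K) = log2(24) = 4.585 bits/symbol. Redundancy = 1 - H/H_max = 1 - 1.92/4.585 = 1 - 0.4188 = 0.5812

0.5812


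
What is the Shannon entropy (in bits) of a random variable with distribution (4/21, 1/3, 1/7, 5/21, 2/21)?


H = -sum(p_i * log2(p_i)). Terms: -(4/21)*log2(4/21) = 0.455680; -(1/3)*log2(1/3) = 0.528321; -(1/7)*log2(1/7) = 0.401051; -(5/21)*log2(5/21) = 0.492950; -(2/21)*log2(2/21) = 0.323078. H = 0.455680 + 0.528321 + 0.401051 + 0.492950 + 0.323078 = 2.2011

2.2011 bits


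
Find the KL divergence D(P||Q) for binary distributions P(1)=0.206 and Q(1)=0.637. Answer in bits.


KL = p*log2(p/q) + (1-p)*log2((1-p)/(1-q)) = 0.206*log2(0.206/0.637) + 0.794*log2(0.794/0.363) = 0.5611

0.5611 bits


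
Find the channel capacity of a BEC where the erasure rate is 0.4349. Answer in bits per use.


C = 1 - epsilon = 1 - 0.4349 = 0.5651

0.5651 bits


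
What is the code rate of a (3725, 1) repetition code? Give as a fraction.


Rate = k/n = 1/3725

1/3725


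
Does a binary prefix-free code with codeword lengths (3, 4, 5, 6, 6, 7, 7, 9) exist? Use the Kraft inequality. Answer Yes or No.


Kraft sum = sum(2^(-l_i)) = 0.2676, need <= 1. Result: satisfied (a binary prefix-free code with these lengths exists)

Yes


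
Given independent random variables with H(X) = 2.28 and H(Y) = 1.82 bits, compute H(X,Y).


For independent variables, H(X,Y) = H(X) + H(Y) = 2.28 + 1.82 = 4.1

4.1 bits


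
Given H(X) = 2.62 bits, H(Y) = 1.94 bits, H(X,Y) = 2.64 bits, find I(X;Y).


I(X;Y) = H(X) + H(Y) - H(X,Y) = 2.62 + 1.94 - 2.64 = 1.92

1.92 bits


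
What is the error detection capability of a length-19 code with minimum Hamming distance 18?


Detection capability = d_min - 1 = 18 - 1 = 17

17 errors


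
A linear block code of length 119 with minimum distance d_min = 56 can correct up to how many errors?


Correction capability = floor((d-1)/2) = floor((56-1)/2) = 27

27 errors
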